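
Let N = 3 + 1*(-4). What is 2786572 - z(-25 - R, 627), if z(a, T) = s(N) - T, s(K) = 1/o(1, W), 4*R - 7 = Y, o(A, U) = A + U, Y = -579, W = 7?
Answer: 22297591/8 ≈ 2.7872e+6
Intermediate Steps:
R = -143 (R = 7/4 + (1/4)*(-579) = 7/4 - 579/4 = -143)
N = -1 (N = 3 - 4 = -1)
s(K) = 1/8 (s(K) = 1/(1 + 7) = 1/8)
z(a, T) = 1/8 - T
2786572 - z(-25 - R, 627) = 2786572 - (1/8 - 1*627) = 2786572 - (1/8 - 627) = 2786572 - 1*(-5015/8) = 2786572 + 5015/8 = 22297591/8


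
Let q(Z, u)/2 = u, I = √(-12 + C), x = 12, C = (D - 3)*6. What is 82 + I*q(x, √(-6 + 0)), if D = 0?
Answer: 82 - 12*√5 ≈ 55.167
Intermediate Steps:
C = -18 (C = (0 - 3)*6 = -3*6 = -18)
I = I*√30 (I = √(-12 - 18) = √(-30) = I*√30 ≈ 5.4772*I)
q(Z, u) = 2*u
82 + I*q(x, √(-6 + 0)) = 82 + (I*√30)*(2*√(-6 + 0)) = 82 + (I*√30)*(2*√(-6)) = 82 + (I*√30)*(2*(I*√6)) = 82 + (I*√30)*(2*I*√6) = 82 - 12*√5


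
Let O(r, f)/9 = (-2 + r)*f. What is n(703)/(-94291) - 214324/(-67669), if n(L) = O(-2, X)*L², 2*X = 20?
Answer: 12059555199844/6380577679 ≈ 1890.0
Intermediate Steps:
X = 10 (X = (½)*20 = 10)
O(r, f) = 9*f*(-2 + r) (O(r, f) = 9*((-2 + r)*f) = 9*(f*(-2 + r)) = 9*f*(-2 + r))
n(L) = -360*L² (n(L) = (9*10*(-2 - 2))*L² = (9*10*(-4))*L² = -360*L²)
n(703)/(-94291) - 214324/(-67669) = -360*703²/(-94291) - 214324/(-67669) = -360*494209*(-1/94291) - 214324*(-1/67669) = -177915240*(-1/94291) + 214324/67669 = 177915240/94291 + 214324/67669 = 12059555199844/6380577679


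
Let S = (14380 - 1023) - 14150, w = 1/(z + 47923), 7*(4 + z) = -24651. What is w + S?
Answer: -246450119/310782 ≈ -793.00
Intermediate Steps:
z = -24679/7 (z = -4 + (⅐)*(-24651) = -4 - 24651/7 = -24679/7 ≈ -3525.6)
w = 7/310782 (w = 1/(-24679/7 + 47923) = 1/(310782/7) = 7/310782 ≈ 2.2524e-5)
S = -793 (S = 13357 - 14150 = -793)
w + S = 7/310782 - 793 = -246450119/310782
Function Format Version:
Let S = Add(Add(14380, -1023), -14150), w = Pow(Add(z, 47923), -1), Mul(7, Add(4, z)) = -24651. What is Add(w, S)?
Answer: Rational(-246450119, 310782) ≈ -793.00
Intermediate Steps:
z = Rational(-24679, 7) (z = Add(-4, Mul(Rational(1, 7), -24651)) = Add(-4, Rational(-24651, 7)) = Rational(-24679, 7) ≈ -3525.6)
w = Rational(7, 310782) (w = Pow(Add(Rational(-24679, 7), 47923), -1) = Pow(Rational(310782, 7), -1) = Rational(7, 310782) ≈ 2.2524e-5)
S = -793 (S = Add(13357, -14150) = -793)
Add(w, S) = Add(Rational(7, 310782), -793) = Rational(-246450119, 310782)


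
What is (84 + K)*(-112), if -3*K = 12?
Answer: -8960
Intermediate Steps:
K = -4 (K = -1/3*12 = -4)
(84 + K)*(-112) = (84 - 4)*(-112) = 80*(-112) = -8960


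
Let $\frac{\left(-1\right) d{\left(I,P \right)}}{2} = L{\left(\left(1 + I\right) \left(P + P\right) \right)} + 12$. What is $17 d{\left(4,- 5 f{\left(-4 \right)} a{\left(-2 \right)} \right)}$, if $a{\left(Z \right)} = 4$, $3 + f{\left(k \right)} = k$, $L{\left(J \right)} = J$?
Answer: $-48008$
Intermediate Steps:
$f{\left(k \right)} = -3 + k$
$d{\left(I,P \right)} = -24 - 4 P \left(1 + I\right)$ ($d{\left(I,P \right)} = - 2 \left(\left(1 + I\right) \left(P + P\right) + 12\right) = - 2 \left(\left(1 + I\right) 2 P + 12\right) = - 2 \left(2 P \left(1 + I\right) + 12\right) = - 2 \left(12 + 2 P \left(1 + I\right)\right) = -24 - 4 P \left(1 + I\right)$)
$17 d{\left(4,- 5 f{\left(-4 \right)} a{\left(-2 \right)} \right)} = 17 \left(-24 - 4 - 5 \left(-3 - 4\right) 4 \left(1 + 4\right)\right) = 17 \left(-24 - 4 \left(-5\right) \left(-7\right) 4 \cdot 5\right) = 17 \left(-24 - 4 \cdot 35 \cdot 4 \cdot 5\right) = 17 \left(-24 - 560 \cdot 5\right) = 17 \left(-24 - 2800\right) = 17 \left(-2824\right) = -48008$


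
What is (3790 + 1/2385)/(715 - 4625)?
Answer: -9039151/9325350 ≈ -0.96931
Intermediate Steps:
(3790 + 1/2385)/(715 - 4625) = (3790 + 1/2385)/(-3910) = (9039151/2385)*(-1/3910) = -9039151/9325350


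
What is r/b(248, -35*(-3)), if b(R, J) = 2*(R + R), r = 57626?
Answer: 28813/496 ≈ 58.091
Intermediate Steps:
b(R, J) = 4*R (b(R, J) = 2*(2*R) = 4*R)
r/b(248, -35*(-3)) = 57626/((4*248)) = 57626/992 = 57626*(1/992) = 28813/496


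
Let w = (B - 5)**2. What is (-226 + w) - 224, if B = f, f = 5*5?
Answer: -50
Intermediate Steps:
f = 25
B = 25
w = 400 (w = (25 - 5)**2 = 20**2 = 400)
(-226 + w) - 224 = (-226 + 400) - 224 = 174 - 224 = -50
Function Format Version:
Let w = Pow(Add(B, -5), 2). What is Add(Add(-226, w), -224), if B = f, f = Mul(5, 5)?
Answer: -50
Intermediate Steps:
f = 25
B = 25
w = 400 (w = Pow(Add(25, -5), 2) = Pow(20, 2) = 400)
Add(Add(-226, w), -224) = Add(Add(-226, 400), -224) = Add(174, -224) = -50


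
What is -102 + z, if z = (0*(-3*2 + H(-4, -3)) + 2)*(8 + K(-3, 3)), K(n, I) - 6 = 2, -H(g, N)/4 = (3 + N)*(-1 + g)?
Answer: -70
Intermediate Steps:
H(g, N) = -4*(-1 + g)*(3 + N) (H(g, N) = -4*(3 + N)*(-1 + g) = -4*(-1 + g)*(3 + N))
K(n, I) = 8 (K(n, I) = 6 + 2 = 8)
z = 32 (z = (0*(-3*2 + (12 - 12*(-4) + 4*(-3) - 4*(-3)*(-4))) + 2)*(8 + 8) = (0*(-6 + (12 + 48 - 12 - 48)) + 2)*16 = (0*(-6 + 0) + 2)*16 = (0*(-6) + 2)*16 = (0 + 2)*16 = 2*16 = 32)
-102 + z = -102 + 32 = -70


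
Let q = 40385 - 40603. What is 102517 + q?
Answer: 102299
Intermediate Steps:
q = -218
102517 + q = 102517 - 218 = 102299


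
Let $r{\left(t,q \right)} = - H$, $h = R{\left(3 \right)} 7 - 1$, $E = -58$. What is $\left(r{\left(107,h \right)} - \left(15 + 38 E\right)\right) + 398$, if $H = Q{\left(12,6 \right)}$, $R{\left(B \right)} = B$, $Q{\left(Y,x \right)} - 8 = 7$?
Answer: $2572$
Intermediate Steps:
$Q{\left(Y,x \right)} = 15$ ($Q{\left(Y,x \right)} = 8 + 7 = 15$)
$H = 15$
$h = 20$ ($h = 3 \cdot 7 - 1 = 21 - 1 = 20$)
$r{\left(t,q \right)} = -15$ ($r{\left(t,q \right)} = \left(-1\right) 15 = -15$)
$\left(r{\left(107,h \right)} - \left(15 + 38 E\right)\right) + 398 = \left(-15 - -2189\right) + 398 = \left(-15 + \left(-15 + 2204\right)\right) + 398 = \left(-15 + 2189\right) + 398 = 2174 + 398 = 2572$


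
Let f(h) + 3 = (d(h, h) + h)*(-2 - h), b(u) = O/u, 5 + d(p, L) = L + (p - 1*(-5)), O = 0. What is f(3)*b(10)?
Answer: 0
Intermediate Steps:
d(p, L) = L + p (d(p, L) = -5 + (L + (p - 1*(-5))) = -5 + (L + (p + 5)) = -5 + (L + (5 + p)) = -5 + (5 + L + p) = L + p)
b(u) = 0 (b(u) = 0/u = 0)
f(h) = -3 + 3*h*(-2 - h) (f(h) = -3 + ((h + h) + h)*(-2 - h) = -3 + (2*h + h)*(-2 - h) = -3 + (3*h)*(-2 - h) = -3 + 3*h*(-2 - h))
f(3)*b(10) = (-3 - 6*3 - 3*3²)*0 = (-3 - 18 - 3*9)*0 = (-3 - 18 - 27)*0 = -48*0 = 0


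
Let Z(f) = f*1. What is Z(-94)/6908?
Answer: -47/3454 ≈ -0.013607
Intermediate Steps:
Z(f) = f
Z(-94)/6908 = -94/6908 = -94*1/6908 = -47/3454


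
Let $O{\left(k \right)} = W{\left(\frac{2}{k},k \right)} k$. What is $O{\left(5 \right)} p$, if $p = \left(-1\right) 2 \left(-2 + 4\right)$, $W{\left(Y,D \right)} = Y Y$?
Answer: $- \frac{16}{5} \approx -3.2$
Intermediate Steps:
$W{\left(Y,D \right)} = Y^{2}$
$O{\left(k \right)} = \frac{4}{k}$ ($O{\left(k \right)} = \left(\frac{2}{k}\right)^{2} k = \frac{4}{k^{2}} k = \frac{4}{k}$)
$p = -4$ ($p = \left(-2\right) 2 = -4$)
$O{\left(5 \right)} p = \frac{4}{5} \left(-4\right) = - \frac{16}{5}$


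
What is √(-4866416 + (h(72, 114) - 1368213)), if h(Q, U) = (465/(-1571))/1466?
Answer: I*√33069751085344215074/2303086 ≈ 2496.9*I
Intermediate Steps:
h(Q, U) = -465/2303086 (h(Q, U) = (465*(-1/1571))*(1/1466) = -465/1571*1/1466 = -465/2303086)
√(-4866416 + (h(72, 114) - 1368213)) = √(-4866416 + (-465/2303086 - 1368213)) = √(-4866416 - 3151112205783/2303086) = √(-14358886765559/2303086) = I*√33069751085344215074/2303086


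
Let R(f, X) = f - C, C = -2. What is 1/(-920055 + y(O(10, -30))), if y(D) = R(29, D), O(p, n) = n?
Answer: -1/920024 ≈ -1.0869e-6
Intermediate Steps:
R(f, X) = 2 + f (R(f, X) = f - 1*(-2) = f + 2 = 2 + f)
y(D) = 31 (y(D) = 2 + 29 = 31)
1/(-920055 + y(O(10, -30))) = 1/(-920055 + 31) = 1/(-920024) = -1/920024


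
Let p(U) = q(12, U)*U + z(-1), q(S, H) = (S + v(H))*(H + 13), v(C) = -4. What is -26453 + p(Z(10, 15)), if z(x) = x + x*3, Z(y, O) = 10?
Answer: -24617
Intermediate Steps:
q(S, H) = (-4 + S)*(13 + H) (q(S, H) = (S - 4)*(H + 13) = (-4 + S)*(13 + H))
z(x) = 4*x (z(x) = x + 3*x = 4*x)
p(U) = -4 + U*(104 + 8*U) (p(U) = (-52 - 4*U + 13*12 + U*12)*U + 4*(-1) = (-52 - 4*U + 156 + 12*U)*U - 4 = (104 + 8*U)*U - 4 = U*(104 + 8*U) - 4 = -4 + U*(104 + 8*U))
-26453 + p(Z(10, 15)) = -26453 + (-4 + 8*10*(13 + 10)) = -26453 + (-4 + 8*10*23) = -26453 + (-4 + 1840) = -26453 + 1836 = -24617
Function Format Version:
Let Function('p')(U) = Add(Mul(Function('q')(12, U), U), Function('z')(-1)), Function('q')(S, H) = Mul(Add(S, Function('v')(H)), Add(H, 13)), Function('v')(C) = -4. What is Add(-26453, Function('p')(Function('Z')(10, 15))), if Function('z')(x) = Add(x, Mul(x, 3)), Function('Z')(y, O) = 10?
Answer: -24617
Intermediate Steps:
Function('q')(S, H) = Mul(Add(-4, S), Add(13, H)) (Function('q')(S, H) = Mul(Add(S, -4), Add(H, 13)) = Mul(Add(-4, S), Add(13, H)))
Function('z')(x) = Mul(4, x) (Function('z')(x) = Add(x, Mul(3, x)) = Mul(4, x))
Function('p')(U) = Add(-4, Mul(U, Add(104, Mul(8, U)))) (Function('p')(U) = Add(Mul(Add(-52, Mul(-4, U), Mul(13, 12), Mul(U, 12)), U), Mul(4, -1)) = Add(Mul(Add(-52, Mul(-4, U), 156, Mul(12, U)), U), -4) = Add(Mul(Add(104, Mul(8, U)), U), -4) = Add(Mul(U, Add(104, Mul(8, U))), -4) = Add(-4, Mul(U, Add(104, Mul(8, U)))))
Add(-26453, Function('p')(Function('Z')(10, 15))) = Add(-26453, Add(-4, Mul(8, 10, Add(13, 10)))) = Add(-26453, Add(-4, Mul(8, 10, 23))) = Add(-26453, Add(-4, 1840)) = Add(-26453, 1836) = -24617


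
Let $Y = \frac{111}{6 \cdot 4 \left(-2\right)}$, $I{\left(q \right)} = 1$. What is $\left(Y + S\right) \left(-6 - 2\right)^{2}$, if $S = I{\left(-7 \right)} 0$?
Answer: $-148$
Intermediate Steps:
$Y = - \frac{37}{16}$ ($Y = \frac{111}{24 \left(-2\right)} = \frac{111}{-48} = 111 \left(- \frac{1}{48}\right) = - \frac{37}{16} \approx -2.3125$)
$S = 0$ ($S = 1 \cdot 0 = 0$)
$\left(Y + S\right) \left(-6 - 2\right)^{2} = \left(- \frac{37}{16} + 0\right) \left(-6 - 2\right)^{2} = - \frac{37 \left(-8\right)^{2}}{16} = \left(- \frac{37}{16}\right) 64 = -148$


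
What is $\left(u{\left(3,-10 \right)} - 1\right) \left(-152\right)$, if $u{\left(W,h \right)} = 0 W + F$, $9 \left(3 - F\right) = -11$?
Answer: $- \frac{4408}{9} \approx -489.78$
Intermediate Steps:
$F = \frac{38}{9}$ ($F = 3 - - \frac{11}{9} = 3 + \frac{11}{9} = \frac{38}{9} \approx 4.2222$)
$u{\left(W,h \right)} = \frac{38}{9}$ ($u{\left(W,h \right)} = 0 W + \frac{38}{9} = 0 + \frac{38}{9} = \frac{38}{9}$)
$\left(u{\left(3,-10 \right)} - 1\right) \left(-152\right) = \left(\frac{38}{9} - 1\right) \left(-152\right) = \frac{29}{9} \left(-152\right) = - \frac{4408}{9}$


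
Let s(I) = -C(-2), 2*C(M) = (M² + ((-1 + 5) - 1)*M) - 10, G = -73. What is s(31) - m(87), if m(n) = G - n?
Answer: 166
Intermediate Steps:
C(M) = -5 + M²/2 + 3*M/2 (C(M) = ((M² + ((-1 + 5) - 1)*M) - 10)/2 = ((M² + (4 - 1)*M) - 10)/2 = ((M² + 3*M) - 10)/2 = (-10 + M² + 3*M)/2 = -5 + M²/2 + 3*M/2)
s(I) = 6 (s(I) = -(-5 + (½)*(-2)² + (3/2)*(-2)) = -(-5 + (½)*4 - 3) = -(-5 + 2 - 3) = -1*(-6) = 6)
m(n) = -73 - n
s(31) - m(87) = 6 - (-73 - 1*87) = 6 - (-73 - 87) = 6 - 1*(-160) = 6 + 160 = 166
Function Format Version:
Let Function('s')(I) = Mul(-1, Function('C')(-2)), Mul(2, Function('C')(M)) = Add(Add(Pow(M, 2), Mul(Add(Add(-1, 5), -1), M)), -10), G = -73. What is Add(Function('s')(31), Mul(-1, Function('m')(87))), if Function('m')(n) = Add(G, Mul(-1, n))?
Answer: 166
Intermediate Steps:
Function('C')(M) = Add(-5, Mul(Rational(1, 2), Pow(M, 2)), Mul(Rational(3, 2), M)) (Function('C')(M) = Mul(Rational(1, 2), Add(Add(Pow(M, 2), Mul(Add(Add(-1, 5), -1), M)), -10)) = Mul(Rational(1, 2), Add(Add(Pow(M, 2), Mul(Add(4, -1), M)), -10)) = Mul(Rational(1, 2), Add(Add(Pow(M, 2), Mul(3, M)), -10)) = Mul(Rational(1, 2), Add(-10, Pow(M, 2), Mul(3, M))) = Add(-5, Mul(Rational(1, 2), Pow(M, 2)), Mul(Rational(3, 2), M)))
Function('s')(I) = 6 (Function('s')(I) = Mul(-1, Add(-5, Mul(Rational(1, 2), Pow(-2, 2)), Mul(Rational(3, 2), -2))) = Mul(-1, Add(-5, Mul(Rational(1, 2), 4), -3)) = Mul(-1, Add(-5, 2, -3)) = Mul(-1, -6) = 6)
Function('m')(n) = Add(-73, Mul(-1, n))
Add(Function('s')(31), Mul(-1, Function('m')(87))) = Add(6, Mul(-1, Add(-73, Mul(-1, 87)))) = Add(6, Mul(-1, Add(-73, -87))) = Add(6, Mul(-1, -160)) = Add(6, 160) = 166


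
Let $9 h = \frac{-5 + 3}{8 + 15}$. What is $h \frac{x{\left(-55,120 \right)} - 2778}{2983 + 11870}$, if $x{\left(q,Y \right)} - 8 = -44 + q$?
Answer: $\frac{5738}{3074571} \approx 0.0018663$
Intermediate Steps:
$x{\left(q,Y \right)} = -36 + q$ ($x{\left(q,Y \right)} = 8 + \left(-44 + q\right) = -36 + q$)
$h = - \frac{2}{207}$ ($h = \frac{\left(-5 + 3\right) \frac{1}{8 + 15}}{9} = \frac{\left(-2\right) \frac{1}{23}}{9} = \frac{1}{9} \left(- \frac{2}{23}\right) = - \frac{2}{207} \approx -0.0096618$)
$h \frac{x{\left(-55,120 \right)} - 2778}{2983 + 11870} = - \frac{2 \frac{\left(-36 - 55\right) - 2778}{2983 + 11870}}{207} = - \frac{2 \frac{-91 - 2778}{14853}}{207} = - \frac{2 \left(\left(-2869\right) \frac{1}{14853}\right)}{207} = \left(- \frac{2}{207}\right) \left(- \frac{2869}{14853}\right) = \frac{5738}{3074571}$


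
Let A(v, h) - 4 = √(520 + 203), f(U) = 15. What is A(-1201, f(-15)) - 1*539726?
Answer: -539722 + √723 ≈ -5.3970e+5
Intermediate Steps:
A(v, h) = 4 + √723 (A(v, h) = 4 + √(520 + 203) = 4 + √723)
A(-1201, f(-15)) - 1*539726 = (4 + √723) - 1*539726 = (4 + √723) - 539726 = -539722 + √723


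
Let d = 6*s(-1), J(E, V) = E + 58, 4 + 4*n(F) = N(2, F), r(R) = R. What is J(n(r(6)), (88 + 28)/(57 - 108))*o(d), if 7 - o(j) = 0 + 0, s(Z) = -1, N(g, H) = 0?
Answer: 399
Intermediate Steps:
n(F) = -1 (n(F) = -1 + (¼)*0 = -1 + 0 = -1)
J(E, V) = 58 + E
d = -6 (d = 6*(-1) = -6)
o(j) = 7 (o(j) = 7 - (0 + 0) = 7 - 1*0 = 7 + 0 = 7)
J(n(r(6)), (88 + 28)/(57 - 108))*o(d) = (58 - 1)*7 = 57*7 = 399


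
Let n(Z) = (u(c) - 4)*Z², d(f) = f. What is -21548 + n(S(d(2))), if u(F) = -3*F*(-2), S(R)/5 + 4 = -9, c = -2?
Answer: -89148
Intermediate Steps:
S(R) = -65 (S(R) = -20 + 5*(-9) = -20 - 45 = -65)
u(F) = 6*F
n(Z) = -16*Z² (n(Z) = (6*(-2) - 4)*Z² = (-12 - 4)*Z² = -16*Z²)
-21548 + n(S(d(2))) = -21548 - 16*(-65)² = -21548 - 16*4225 = -21548 - 67600 = -89148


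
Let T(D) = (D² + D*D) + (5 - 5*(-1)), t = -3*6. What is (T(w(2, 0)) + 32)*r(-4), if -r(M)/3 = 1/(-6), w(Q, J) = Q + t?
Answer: 277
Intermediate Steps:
t = -18
w(Q, J) = -18 + Q (w(Q, J) = Q - 18 = -18 + Q)
r(M) = ½ (r(M) = -3/(-6) = -3*(-⅙) = ½)
T(D) = 10 + 2*D² (T(D) = (D² + D²) + (5 + 5) = 2*D² + 10 = 10 + 2*D²)
(T(w(2, 0)) + 32)*r(-4) = ((10 + 2*(-18 + 2)²) + 32)*(½) = ((10 + 2*(-16)²) + 32)*(½) = ((10 + 2*256) + 32)*(½) = ((10 + 512) + 32)*(½) = (522 + 32)*(½) = 554*(½) = 277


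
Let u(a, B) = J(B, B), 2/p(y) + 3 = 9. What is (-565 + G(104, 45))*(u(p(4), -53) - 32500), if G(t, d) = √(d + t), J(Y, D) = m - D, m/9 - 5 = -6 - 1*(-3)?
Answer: 18322385 - 32429*√149 ≈ 1.7927e+7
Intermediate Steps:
p(y) = ⅓ (p(y) = 2/(-3 + 9) = 2/6 = 2*(⅙) = ⅓)
m = 18 (m = 45 + 9*(-6 - 1*(-3)) = 45 + 9*(-6 + 3) = 45 + 9*(-3) = 45 - 27 = 18)
J(Y, D) = 18 - D
u(a, B) = 18 - B
(-565 + G(104, 45))*(u(p(4), -53) - 32500) = (-565 + √(45 + 104))*((18 - 1*(-53)) - 32500) = (-565 + √149)*((18 + 53) - 32500) = (-565 + √149)*(71 - 32500) = (-565 + √149)*(-32429) = 18322385 - 32429*√149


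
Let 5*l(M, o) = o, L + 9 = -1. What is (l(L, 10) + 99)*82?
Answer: 8282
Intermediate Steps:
L = -10 (L = -9 - 1 = -10)
l(M, o) = o/5
(l(L, 10) + 99)*82 = ((⅕)*10 + 99)*82 = (2 + 99)*82 = 101*82 = 8282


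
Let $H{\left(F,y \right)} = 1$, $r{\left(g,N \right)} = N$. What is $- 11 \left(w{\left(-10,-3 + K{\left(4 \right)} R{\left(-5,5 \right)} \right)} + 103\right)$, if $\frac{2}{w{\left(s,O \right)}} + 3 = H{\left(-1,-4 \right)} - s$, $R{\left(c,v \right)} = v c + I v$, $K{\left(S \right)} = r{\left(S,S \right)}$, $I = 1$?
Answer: $- \frac{4543}{4} \approx -1135.8$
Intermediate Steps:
$K{\left(S \right)} = S$
$R{\left(c,v \right)} = v + c v$ ($R{\left(c,v \right)} = v c + 1 v = c v + v = v + c v$)
$w{\left(s,O \right)} = \frac{2}{-2 - s}$ ($w{\left(s,O \right)} = \frac{2}{-3 - \left(-1 + s\right)} = \frac{2}{-2 - s}$)
$- 11 \left(w{\left(-10,-3 + K{\left(4 \right)} R{\left(-5,5 \right)} \right)} + 103\right) = - 11 \left(- \frac{2}{2 - 10} + 103\right) = - 11 \left(- \frac{2}{-8} + 103\right) = - 11 \left(\left(-2\right) \left(- \frac{1}{8}\right) + 103\right) = - 11 \left(\frac{1}{4} + 103\right) = \left(-11\right) \frac{413}{4} = - \frac{4543}{4}$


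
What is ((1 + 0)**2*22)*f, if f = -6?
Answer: -132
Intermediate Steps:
((1 + 0)**2*22)*f = ((1 + 0)**2*22)*(-6) = (1**2*22)*(-6) = (1*22)*(-6) = 22*(-6) = -132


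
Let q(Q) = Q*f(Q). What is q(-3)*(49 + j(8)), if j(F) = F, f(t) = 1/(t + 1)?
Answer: 171/2 ≈ 85.500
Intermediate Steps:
f(t) = 1/(1 + t)
q(Q) = Q/(1 + Q)
q(-3)*(49 + j(8)) = (-3/(1 - 3))*(49 + 8) = -3/(-2)*57 = -3*(-½)*57 = (3/2)*57 = 171/2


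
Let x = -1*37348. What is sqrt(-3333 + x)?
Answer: I*sqrt(40681) ≈ 201.7*I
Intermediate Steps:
x = -37348
sqrt(-3333 + x) = sqrt(-3333 - 37348) = sqrt(-40681) = I*sqrt(40681)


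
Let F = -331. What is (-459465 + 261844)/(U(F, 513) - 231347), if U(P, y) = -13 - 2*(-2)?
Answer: 197621/231356 ≈ 0.85419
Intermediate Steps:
U(P, y) = -9 (U(P, y) = -13 + 4 = -9)
(-459465 + 261844)/(U(F, 513) - 231347) = (-459465 + 261844)/(-9 - 231347) = -197621/(-231356) = -197621*(-1/231356) = 197621/231356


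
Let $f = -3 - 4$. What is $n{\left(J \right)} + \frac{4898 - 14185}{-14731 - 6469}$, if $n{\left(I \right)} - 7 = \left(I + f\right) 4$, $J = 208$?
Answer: $\frac{17202487}{21200} \approx 811.44$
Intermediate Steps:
$f = -7$ ($f = -3 - 4 = -7$)
$n{\left(I \right)} = -21 + 4 I$ ($n{\left(I \right)} = 7 + \left(I - 7\right) 4 = 7 + \left(-7 + I\right) 4 = 7 + \left(-28 + 4 I\right) = -21 + 4 I$)
$n{\left(J \right)} + \frac{4898 - 14185}{-14731 - 6469} = \left(-21 + 4 \cdot 208\right) + \frac{4898 - 14185}{-14731 - 6469} = \left(-21 + 832\right) - \frac{9287}{-21200} = 811 - - \frac{9287}{21200} = 811 + \frac{9287}{21200} = \frac{17202487}{21200}$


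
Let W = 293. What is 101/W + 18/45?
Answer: 1091/1465 ≈ 0.74471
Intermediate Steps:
101/W + 18/45 = 101/293 + 18/45 = 101*(1/293) + 18*(1/45) = 101/293 + 2/5 = 1091/1465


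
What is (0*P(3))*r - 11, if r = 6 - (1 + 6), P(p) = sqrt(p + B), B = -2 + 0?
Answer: -11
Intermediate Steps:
B = -2
P(p) = sqrt(-2 + p) (P(p) = sqrt(p - 2) = sqrt(-2 + p))
r = -1 (r = 6 - 1*7 = 6 - 7 = -1)
(0*P(3))*r - 11 = (0*sqrt(-2 + 3))*(-1) - 11 = (0*sqrt(1))*(-1) - 11 = (0*1)*(-1) - 11 = 0*(-1) - 11 = 0 - 11 = -11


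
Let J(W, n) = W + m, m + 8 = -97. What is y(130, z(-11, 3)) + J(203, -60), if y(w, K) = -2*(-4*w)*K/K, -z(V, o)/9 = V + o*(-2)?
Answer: 1138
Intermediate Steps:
m = -105 (m = -8 - 97 = -105)
J(W, n) = -105 + W (J(W, n) = W - 105 = -105 + W)
z(V, o) = -9*V + 18*o (z(V, o) = -9*(V + o*(-2)) = -9*(V - 2*o) = -9*V + 18*o)
y(w, K) = 8*w (y(w, K) = -2*(-4*w) = -(-8)*w = 8*w)
y(130, z(-11, 3)) + J(203, -60) = 8*130 + (-105 + 203) = 1040 + 98 = 1138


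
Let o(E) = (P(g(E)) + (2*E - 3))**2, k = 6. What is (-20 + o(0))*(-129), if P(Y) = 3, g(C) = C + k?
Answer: 2580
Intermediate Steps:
g(C) = 6 + C (g(C) = C + 6 = 6 + C)
o(E) = 4*E**2 (o(E) = (3 + (2*E - 3))**2 = (3 + (-3 + 2*E))**2 = (2*E)**2 = 4*E**2)
(-20 + o(0))*(-129) = (-20 + 4*0**2)*(-129) = (-20 + 4*0)*(-129) = (-20 + 0)*(-129) = -20*(-129) = 2580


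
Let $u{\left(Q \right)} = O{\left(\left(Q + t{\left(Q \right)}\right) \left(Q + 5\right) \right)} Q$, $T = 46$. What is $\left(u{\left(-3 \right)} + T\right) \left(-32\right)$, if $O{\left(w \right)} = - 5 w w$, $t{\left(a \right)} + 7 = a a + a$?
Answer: $-32192$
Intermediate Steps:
$t{\left(a \right)} = -7 + a + a^{2}$ ($t{\left(a \right)} = -7 + \left(a a + a\right) = -7 + \left(a^{2} + a\right) = -7 + \left(a + a^{2}\right) = -7 + a + a^{2}$)
$O{\left(w \right)} = - 5 w^{2}$
$u{\left(Q \right)} = - 5 Q \left(5 + Q\right)^{2} \left(-7 + Q^{2} + 2 Q\right)^{2}$ ($u{\left(Q \right)} = - 5 \left(\left(Q + \left(-7 + Q + Q^{2}\right)\right) \left(Q + 5\right)\right)^{2} Q = - 5 \left(\left(-7 + Q^{2} + 2 Q\right) \left(5 + Q\right)\right)^{2} Q = - 5 \left(\left(5 + Q\right) \left(-7 + Q^{2} + 2 Q\right)\right)^{2} Q = - 5 \left(5 + Q\right)^{2} \left(-7 + Q^{2} + 2 Q\right)^{2} Q = - 5 Q \left(5 + Q\right)^{2} \left(-7 + Q^{2} + 2 Q\right)^{2}$)
$\left(u{\left(-3 \right)} + T\right) \left(-32\right) = \left(\left(-5\right) \left(-3\right) \left(-35 + \left(-3\right)^{3} + 3 \left(-3\right) + 7 \left(-3\right)^{2}\right)^{2} + 46\right) \left(-32\right) = \left(\left(-5\right) \left(-3\right) \left(-35 - 27 - 9 + 7 \cdot 9\right)^{2} + 46\right) \left(-32\right) = \left(\left(-5\right) \left(-3\right) \left(-35 - 27 - 9 + 63\right)^{2} + 46\right) \left(-32\right) = \left(\left(-5\right) \left(-3\right) \left(-8\right)^{2} + 46\right) \left(-32\right) = \left(\left(-5\right) \left(-3\right) 64 + 46\right) \left(-32\right) = \left(960 + 46\right) \left(-32\right) = 1006 \left(-32\right) = -32192$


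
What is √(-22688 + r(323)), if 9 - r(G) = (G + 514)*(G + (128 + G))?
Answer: I*√670517 ≈ 818.85*I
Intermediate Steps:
r(G) = 9 - (128 + 2*G)*(514 + G) (r(G) = 9 - (G + 514)*(G + (128 + G)) = 9 - (514 + G)*(128 + 2*G) = 9 - (128 + 2*G)*(514 + G))
√(-22688 + r(323)) = √(-22688 + (-65783 - 1156*323 - 2*323²)) = √(-22688 + (-65783 - 373388 - 2*104329)) = √(-22688 + (-65783 - 373388 - 208658)) = √(-22688 - 647829) = √(-670517) = I*√670517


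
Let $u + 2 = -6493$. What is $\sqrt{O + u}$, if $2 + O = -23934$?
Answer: $i \sqrt{30431} \approx 174.44 i$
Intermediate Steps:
$O = -23936$ ($O = -2 - 23934 = -23936$)
$u = -6495$ ($u = -2 - 6493 = -6495$)
$\sqrt{O + u} = \sqrt{-23936 - 6495} = \sqrt{-30431} = i \sqrt{30431}$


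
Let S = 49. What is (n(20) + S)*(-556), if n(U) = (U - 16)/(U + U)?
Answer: -136498/5 ≈ -27300.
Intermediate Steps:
n(U) = (-16 + U)/(2*U) (n(U) = (-16 + U)/((2*U)) = (-16 + U)*(1/(2*U)) = (-16 + U)/(2*U))
(n(20) + S)*(-556) = ((½)*(-16 + 20)/20 + 49)*(-556) = ((½)*(1/20)*4 + 49)*(-556) = (⅒ + 49)*(-556) = (491/10)*(-556) = -136498/5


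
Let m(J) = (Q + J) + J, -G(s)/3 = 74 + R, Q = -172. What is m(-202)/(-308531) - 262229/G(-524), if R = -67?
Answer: 80905787695/6479151 ≈ 12487.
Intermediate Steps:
G(s) = -21 (G(s) = -3*(74 - 67) = -3*7 = -21)
m(J) = -172 + 2*J (m(J) = (-172 + J) + J = -172 + 2*J)
m(-202)/(-308531) - 262229/G(-524) = (-172 + 2*(-202))/(-308531) - 262229/(-21) = (-172 - 404)*(-1/308531) - 262229*(-1/21) = -576*(-1/308531) + 262229/21 = 576/308531 + 262229/21 = 80905787695/6479151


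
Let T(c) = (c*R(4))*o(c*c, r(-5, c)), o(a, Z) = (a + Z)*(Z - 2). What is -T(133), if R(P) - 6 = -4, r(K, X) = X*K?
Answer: 3020432128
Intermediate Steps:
r(K, X) = K*X
R(P) = 2 (R(P) = 6 - 4 = 2)
o(a, Z) = (-2 + Z)*(Z + a) (o(a, Z) = (Z + a)*(-2 + Z) = (-2 + Z)*(Z + a))
T(c) = 2*c*(-5*c³ + 10*c + 23*c²) (T(c) = (c*2)*((-5*c)² - (-10)*c - 2*c*c + (-5*c)*(c*c)) = (2*c)*(25*c² + 10*c - 2*c² + (-5*c)*c²) = (2*c)*(25*c² + 10*c - 2*c² - 5*c³) = (2*c)*(-5*c³ + 10*c + 23*c²) = 2*c*(-5*c³ + 10*c + 23*c²))
-T(133) = -133²*(20 - 10*133² + 46*133) = -17689*(20 - 10*17689 + 6118) = -17689*(20 - 176890 + 6118) = -17689*(-170752) = -1*(-3020432128) = 3020432128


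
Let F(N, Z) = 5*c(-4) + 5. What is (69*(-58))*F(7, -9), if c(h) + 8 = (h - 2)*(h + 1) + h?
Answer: -140070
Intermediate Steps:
c(h) = -8 + h + (1 + h)*(-2 + h) (c(h) = -8 + ((h - 2)*(h + 1) + h) = -8 + ((-2 + h)*(1 + h) + h) = -8 + ((1 + h)*(-2 + h) + h) = -8 + (h + (1 + h)*(-2 + h)) = -8 + h + (1 + h)*(-2 + h))
F(N, Z) = 35 (F(N, Z) = 5*(-10 + (-4)²) + 5 = 5*(-10 + 16) + 5 = 5*6 + 5 = 30 + 5 = 35)
(69*(-58))*F(7, -9) = (69*(-58))*35 = -4002*35 = -140070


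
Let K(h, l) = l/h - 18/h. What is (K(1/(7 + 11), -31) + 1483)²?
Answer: 361201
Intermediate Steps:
K(h, l) = -18/h + l/h
(K(1/(7 + 11), -31) + 1483)² = ((-18 - 31)/(1/(7 + 11)) + 1483)² = (-49/1/18 + 1483)² = (-49/(1/18) + 1483)² = (18*(-49) + 1483)² = (-882 + 1483)² = 601² = 361201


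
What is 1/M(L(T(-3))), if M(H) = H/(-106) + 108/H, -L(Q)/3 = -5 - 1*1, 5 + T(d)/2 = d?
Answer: 53/309 ≈ 0.17152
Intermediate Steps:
T(d) = -10 + 2*d
L(Q) = 18 (L(Q) = -3*(-5 - 1*1) = -3*(-5 - 1) = -3*(-6) = 18)
M(H) = 108/H - H/106 (M(H) = H*(-1/106) + 108/H = -H/106 + 108/H = 108/H - H/106)
1/M(L(T(-3))) = 1/(108/18 - 1/106*18) = 1/(108*(1/18) - 9/53) = 1/(6 - 9/53) = 1/(309/53) = 53/309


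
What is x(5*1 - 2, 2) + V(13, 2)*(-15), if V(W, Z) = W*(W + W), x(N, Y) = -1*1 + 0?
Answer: -5071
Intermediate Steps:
x(N, Y) = -1 (x(N, Y) = -1 + 0 = -1)
V(W, Z) = 2*W**2 (V(W, Z) = W*(2*W) = 2*W**2)
x(5*1 - 2, 2) + V(13, 2)*(-15) = -1 + (2*13**2)*(-15) = -1 + (2*169)*(-15) = -1 + 338*(-15) = -1 - 5070 = -5071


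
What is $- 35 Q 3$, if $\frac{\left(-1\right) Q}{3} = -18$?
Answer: $-5670$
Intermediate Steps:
$Q = 54$ ($Q = \left(-3\right) \left(-18\right) = 54$)
$- 35 Q 3 = \left(-35\right) 54 \cdot 3 = \left(-1890\right) 3 = -5670$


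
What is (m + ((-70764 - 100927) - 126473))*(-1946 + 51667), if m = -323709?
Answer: -30920147433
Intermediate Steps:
(m + ((-70764 - 100927) - 126473))*(-1946 + 51667) = (-323709 + ((-70764 - 100927) - 126473))*(-1946 + 51667) = (-323709 + (-171691 - 126473))*49721 = (-323709 - 298164)*49721 = -621873*49721 = -30920147433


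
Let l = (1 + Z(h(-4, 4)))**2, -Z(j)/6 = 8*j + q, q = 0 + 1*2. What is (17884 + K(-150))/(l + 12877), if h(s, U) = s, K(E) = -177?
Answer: 17707/45638 ≈ 0.38799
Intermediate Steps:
q = 2 (q = 0 + 2 = 2)
Z(j) = -12 - 48*j (Z(j) = -6*(8*j + 2) = -6*(2 + 8*j) = -12 - 48*j)
l = 32761 (l = (1 + (-12 - 48*(-4)))**2 = (1 + (-12 + 192))**2 = (1 + 180)**2 = 181**2 = 32761)
(17884 + K(-150))/(l + 12877) = (17884 - 177)/(32761 + 12877) = 17707/45638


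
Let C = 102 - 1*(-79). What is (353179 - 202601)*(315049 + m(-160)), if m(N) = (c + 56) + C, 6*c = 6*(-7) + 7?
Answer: 142422770809/3 ≈ 4.7474e+10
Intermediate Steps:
c = -35/6 (c = (6*(-7) + 7)/6 = (-42 + 7)/6 = (1/6)*(-35) = -35/6 ≈ -5.8333)
C = 181 (C = 102 + 79 = 181)
m(N) = 1387/6 (m(N) = (-35/6 + 56) + 181 = 301/6 + 181 = 1387/6)
(353179 - 202601)*(315049 + m(-160)) = (353179 - 202601)*(315049 + 1387/6) = 150578*(1891681/6) = 142422770809/3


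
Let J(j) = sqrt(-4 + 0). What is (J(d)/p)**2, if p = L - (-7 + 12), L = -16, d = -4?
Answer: -4/441 ≈ -0.0090703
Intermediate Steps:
p = -21 (p = -16 - (-7 + 12) = -16 - 1*5 = -16 - 5 = -21)
J(j) = 2*I (J(j) = sqrt(-4) = 2*I)
(J(d)/p)**2 = ((2*I)/(-21))**2 = ((2*I)*(-1/21))**2 = (-2*I/21)**2 = -4/441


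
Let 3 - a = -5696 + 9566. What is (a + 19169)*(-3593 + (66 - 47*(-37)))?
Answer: -27359976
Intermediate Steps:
a = -3867 (a = 3 - (-5696 + 9566) = 3 - 1*3870 = 3 - 3870 = -3867)
(a + 19169)*(-3593 + (66 - 47*(-37))) = (-3867 + 19169)*(-3593 + (66 - 47*(-37))) = 15302*(-3593 + (66 + 1739)) = 15302*(-3593 + 1805) = 15302*(-1788) = -27359976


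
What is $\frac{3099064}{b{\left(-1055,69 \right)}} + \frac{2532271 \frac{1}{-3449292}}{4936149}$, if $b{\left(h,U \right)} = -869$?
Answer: $- \frac{685264196833133143}{192153045894876} \approx -3566.2$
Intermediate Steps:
$\frac{3099064}{b{\left(-1055,69 \right)}} + \frac{2532271 \frac{1}{-3449292}}{4936149} = \frac{3099064}{-869} + \frac{2532271 \frac{1}{-3449292}}{4936149} = 3099064 \left(- \frac{1}{869}\right) + 2532271 \left(- \frac{1}{3449292}\right) \frac{1}{4936149} = - \frac{3099064}{869} - \frac{361753}{2432317036644} = - \frac{685264196833133143}{192153045894876}$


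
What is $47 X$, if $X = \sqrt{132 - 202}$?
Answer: $47 i \sqrt{70} \approx 393.23 i$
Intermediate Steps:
$X = i \sqrt{70}$ ($X = \sqrt{-70} = i \sqrt{70} \approx 8.3666 i$)
$47 X = 47 i \sqrt{70}$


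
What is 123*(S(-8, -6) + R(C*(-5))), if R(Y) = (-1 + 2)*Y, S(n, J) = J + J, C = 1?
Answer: -2091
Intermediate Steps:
S(n, J) = 2*J
R(Y) = Y (R(Y) = 1*Y = Y)
123*(S(-8, -6) + R(C*(-5))) = 123*(2*(-6) + 1*(-5)) = 123*(-12 - 5) = 123*(-17) = -2091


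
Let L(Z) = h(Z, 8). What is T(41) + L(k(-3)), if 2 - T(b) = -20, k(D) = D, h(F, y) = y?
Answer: 30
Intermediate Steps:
T(b) = 22 (T(b) = 2 - 1*(-20) = 2 + 20 = 22)
L(Z) = 8
T(41) + L(k(-3)) = 22 + 8 = 30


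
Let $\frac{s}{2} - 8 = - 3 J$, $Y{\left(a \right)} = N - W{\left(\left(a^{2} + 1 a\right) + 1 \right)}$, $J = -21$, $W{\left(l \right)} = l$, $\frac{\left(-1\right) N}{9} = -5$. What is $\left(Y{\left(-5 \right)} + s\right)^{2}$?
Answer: $27556$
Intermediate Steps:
$N = 45$ ($N = \left(-9\right) \left(-5\right) = 45$)
$Y{\left(a \right)} = 44 - a - a^{2}$ ($Y{\left(a \right)} = 45 - \left(\left(a^{2} + 1 a\right) + 1\right) = 45 - \left(\left(a^{2} + a\right) + 1\right) = 45 - \left(\left(a + a^{2}\right) + 1\right) = 45 - \left(1 + a + a^{2}\right) = 44 - a - a^{2}$)
$s = 142$ ($s = 16 + 2 \left(\left(-3\right) \left(-21\right)\right) = 16 + 2 \cdot 63 = 16 + 126 = 142$)
$\left(Y{\left(-5 \right)} + s\right)^{2} = \left(\left(44 - -5 - \left(-5\right)^{2}\right) + 142\right)^{2} = \left(\left(44 + 5 - 25\right) + 142\right)^{2} = \left(24 + 142\right)^{2} = 166^{2} = 27556$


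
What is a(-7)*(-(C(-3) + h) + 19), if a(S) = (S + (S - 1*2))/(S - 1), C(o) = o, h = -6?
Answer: 56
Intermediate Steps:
a(S) = (-2 + 2*S)/(-1 + S) (a(S) = (S + (S - 2))/(-1 + S) = (S + (-2 + S))/(-1 + S) = (-2 + 2*S)/(-1 + S))
a(-7)*(-(C(-3) + h) + 19) = 2*(-(-3 - 6) + 19) = 2*(-1*(-9) + 19) = 2*(9 + 19) = 2*28 = 56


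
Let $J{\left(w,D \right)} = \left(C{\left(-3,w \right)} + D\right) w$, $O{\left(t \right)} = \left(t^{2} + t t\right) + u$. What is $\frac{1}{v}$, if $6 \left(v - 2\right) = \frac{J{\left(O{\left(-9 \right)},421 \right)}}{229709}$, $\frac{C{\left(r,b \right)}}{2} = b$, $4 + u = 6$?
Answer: $\frac{689127}{1439672} \approx 0.47867$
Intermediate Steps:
$u = 2$ ($u = -4 + 6 = 2$)
$C{\left(r,b \right)} = 2 b$
$O{\left(t \right)} = 2 + 2 t^{2}$ ($O{\left(t \right)} = \left(t^{2} + t t\right) + 2 = \left(t^{2} + t^{2}\right) + 2 = 2 t^{2} + 2 = 2 + 2 t^{2}$)
$J{\left(w,D \right)} = w \left(D + 2 w\right)$ ($J{\left(w,D \right)} = \left(2 w + D\right) w = \left(D + 2 w\right) w = w \left(D + 2 w\right)$)
$v = \frac{1439672}{689127}$ ($v = 2 + \frac{\left(2 + 2 \left(-9\right)^{2}\right) \left(421 + 2 \left(2 + 2 \left(-9\right)^{2}\right)\right) \frac{1}{229709}}{6} = 2 + \frac{\left(2 + 2 \cdot 81\right) \left(421 + 2 \left(2 + 2 \cdot 81\right)\right) \frac{1}{229709}}{6} = 2 + \frac{\left(2 + 162\right) \left(421 + 2 \left(2 + 162\right)\right) \frac{1}{229709}}{6} = 2 + \frac{164 \left(421 + 2 \cdot 164\right) \frac{1}{229709}}{6} = 2 + \frac{164 \left(421 + 328\right) \frac{1}{229709}}{6} = 2 + \frac{164 \cdot 749 \cdot \frac{1}{229709}}{6} = 2 + \frac{122836 \cdot \frac{1}{229709}}{6} = 2 + \frac{1}{6} \cdot \frac{122836}{229709} = 2 + \frac{61418}{689127} = \frac{1439672}{689127} \approx 2.0891$)
$\frac{1}{v} = \frac{1}{\frac{1439672}{689127}} = \frac{689127}{1439672}$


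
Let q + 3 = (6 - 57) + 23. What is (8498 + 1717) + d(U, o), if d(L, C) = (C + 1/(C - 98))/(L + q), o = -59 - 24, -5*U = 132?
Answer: 530713725/51947 ≈ 10216.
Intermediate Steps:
U = -132/5 (U = -1/5*132 = -132/5 ≈ -26.400)
q = -31 (q = -3 + ((6 - 57) + 23) = -3 + (-51 + 23) = -3 - 28 = -31)
o = -83
d(L, C) = (C + 1/(-98 + C))/(-31 + L) (d(L, C) = (C + 1/(C - 98))/(L - 31) = (C + 1/(-98 + C))/(-31 + L))
(8498 + 1717) + d(U, o) = (8498 + 1717) + (1 + (-83)**2 - 98*(-83))/(3038 - 98*(-132/5) - 31*(-83) - 83*(-132/5)) = 10215 + (1 + 6889 + 8134)/(3038 + 12936/5 + 2573 + 10956/5) = 10215 + 15024/(51947/5) = 10215 + (5/51947)*15024 = 10215 + 75120/51947 = 530713725/51947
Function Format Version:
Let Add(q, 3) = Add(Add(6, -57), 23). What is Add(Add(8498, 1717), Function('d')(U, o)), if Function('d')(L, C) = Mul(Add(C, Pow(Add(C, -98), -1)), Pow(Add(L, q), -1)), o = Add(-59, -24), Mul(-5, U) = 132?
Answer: Rational(530713725, 51947) ≈ 10216.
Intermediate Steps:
U = Rational(-132, 5) (U = Mul(Rational(-1, 5), 132) = Rational(-132, 5) ≈ -26.400)
q = -31 (q = Add(-3, Add(Add(6, -57), 23)) = Add(-3, Add(-51, 23)) = Add(-3, -28) = -31)
o = -83
Function('d')(L, C) = Mul(Pow(Add(-31, L), -1), Add(C, Pow(Add(-98, C), -1))) (Function('d')(L, C) = Mul(Add(C, Pow(Add(C, -98), -1)), Pow(Add(L, -31), -1)) = Mul(Add(C, Pow(Add(-98, C), -1)), Pow(Add(-31, L), -1)) = Mul(Pow(Add(-31, L), -1), Add(C, Pow(Add(-98, C), -1))))
Add(Add(8498, 1717), Function('d')(U, o)) = Add(Add(8498, 1717), Mul(Pow(Add(3038, Mul(-98, Rational(-132, 5)), Mul(-31, -83), Mul(-83, Rational(-132, 5))), -1), Add(1, Pow(-83, 2), Mul(-98, -83)))) = Add(10215, Mul(Pow(Add(3038, Rational(12936, 5), 2573, Rational(10956, 5)), -1), Add(1, 6889, 8134))) = Add(10215, Mul(Pow(Rational(51947, 5), -1), 15024)) = Add(10215, Mul(Rational(5, 51947), 15024)) = Add(10215, Rational(75120, 51947)) = Rational(530713725, 51947)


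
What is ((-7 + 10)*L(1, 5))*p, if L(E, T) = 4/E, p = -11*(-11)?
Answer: 1452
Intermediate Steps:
p = 121
((-7 + 10)*L(1, 5))*p = ((-7 + 10)*(4/1))*121 = (3*(4*1))*121 = (3*4)*121 = 12*121 = 1452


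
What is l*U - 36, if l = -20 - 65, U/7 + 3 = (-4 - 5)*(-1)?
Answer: -3606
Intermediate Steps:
U = 42 (U = -21 + 7*((-4 - 5)*(-1)) = -21 + 7*(-9*(-1)) = -21 + 7*9 = -21 + 63 = 42)
l = -85
l*U - 36 = -85*42 - 36 = -3570 - 36 = -3606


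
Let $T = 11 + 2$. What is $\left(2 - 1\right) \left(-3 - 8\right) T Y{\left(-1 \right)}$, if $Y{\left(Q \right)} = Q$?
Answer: $143$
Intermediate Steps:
$T = 13$
$\left(2 - 1\right) \left(-3 - 8\right) T Y{\left(-1 \right)} = \left(2 - 1\right) \left(-3 - 8\right) 13 \left(-1\right) = 1 \left(-11\right) 13 \left(-1\right) = \left(-11\right) 13 \left(-1\right) = \left(-143\right) \left(-1\right) = 143$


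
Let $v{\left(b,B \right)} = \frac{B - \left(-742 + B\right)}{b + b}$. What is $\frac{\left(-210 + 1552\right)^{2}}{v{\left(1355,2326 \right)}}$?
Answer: $\frac{2440306220}{371} \approx 6.5776 \cdot 10^{6}$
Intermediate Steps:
$v{\left(b,B \right)} = \frac{371}{b}$ ($v{\left(b,B \right)} = \frac{742}{2 b} = 742 \frac{1}{2 b} = \frac{371}{b}$)
$\frac{\left(-210 + 1552\right)^{2}}{v{\left(1355,2326 \right)}} = \frac{\left(-210 + 1552\right)^{2}}{371 \cdot \frac{1}{1355}} = \frac{1342^{2}}{371 \cdot \frac{1}{1355}} = \frac{1800964}{\frac{371}{1355}} = 1800964 \cdot \frac{1355}{371} = \frac{2440306220}{371}$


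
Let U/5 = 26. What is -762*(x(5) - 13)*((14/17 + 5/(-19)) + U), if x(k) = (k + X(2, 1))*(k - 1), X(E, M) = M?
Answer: -353477322/323 ≈ -1.0944e+6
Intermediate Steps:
U = 130 (U = 5*26 = 130)
x(k) = (1 + k)*(-1 + k) (x(k) = (k + 1)*(k - 1) = (1 + k)*(-1 + k))
-762*(x(5) - 13)*((14/17 + 5/(-19)) + U) = -762*((-1 + 5**2) - 13)*((14/17 + 5/(-19)) + 130) = -762*((-1 + 25) - 13)*((14*(1/17) + 5*(-1/19)) + 130) = -762*(24 - 13)*((14/17 - 5/19) + 130) = -8382*(181/323 + 130) = -8382*42171/323 = -762*463881/323 = -353477322/323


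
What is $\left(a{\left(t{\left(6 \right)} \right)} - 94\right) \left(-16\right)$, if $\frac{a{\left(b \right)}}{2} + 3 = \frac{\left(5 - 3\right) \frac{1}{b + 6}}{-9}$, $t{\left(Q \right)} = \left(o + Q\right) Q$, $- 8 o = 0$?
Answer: $\frac{302432}{189} \approx 1600.2$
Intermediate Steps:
$o = 0$ ($o = \left(- \frac{1}{8}\right) 0 = 0$)
$t{\left(Q \right)} = Q^{2}$ ($t{\left(Q \right)} = \left(0 + Q\right) Q = Q Q = Q^{2}$)
$a{\left(b \right)} = -6 - \frac{4}{9 \left(6 + b\right)}$ ($a{\left(b \right)} = -6 + 2 \frac{\left(5 - 3\right) \frac{1}{b + 6}}{-9} = -6 + 2 \frac{2}{6 + b} \left(- \frac{1}{9}\right) = -6 + 2 \left(- \frac{2}{9 \left(6 + b\right)}\right) = -6 - \frac{4}{9 \left(6 + b\right)}$)
$\left(a{\left(t{\left(6 \right)} \right)} - 94\right) \left(-16\right) = \left(\frac{2 \left(-164 - 27 \cdot 6^{2}\right)}{9 \left(6 + 6^{2}\right)} - 94\right) \left(-16\right) = \left(\frac{2 \left(-164 - 972\right)}{9 \left(6 + 36\right)} - 94\right) \left(-16\right) = \left(\frac{2 \left(-164 - 972\right)}{9 \cdot 42} - 94\right) \left(-16\right) = \left(\frac{2}{9} \cdot \frac{1}{42} \left(-1136\right) - 94\right) \left(-16\right) = \left(- \frac{1136}{189} - 94\right) \left(-16\right) = \left(- \frac{18902}{189}\right) \left(-16\right) = \frac{302432}{189}$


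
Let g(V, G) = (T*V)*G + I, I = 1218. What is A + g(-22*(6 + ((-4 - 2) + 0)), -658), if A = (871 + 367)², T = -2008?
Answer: 1533862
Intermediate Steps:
A = 1532644 (A = 1238² = 1532644)
g(V, G) = 1218 - 2008*G*V (g(V, G) = (-2008*V)*G + 1218 = -2008*G*V + 1218 = 1218 - 2008*G*V)
A + g(-22*(6 + ((-4 - 2) + 0)), -658) = 1532644 + (1218 - 2008*(-658)*(-22*(6 + ((-4 - 2) + 0)))) = 1532644 + (1218 - 2008*(-658)*(-22*(6 + (-6 + 0)))) = 1532644 + (1218 - 2008*(-658)*(-22*(6 - 6))) = 1532644 + (1218 - 2008*(-658)*(-22*0)) = 1532644 + (1218 - 2008*(-658)*0) = 1532644 + (1218 + 0) = 1532644 + 1218 = 1533862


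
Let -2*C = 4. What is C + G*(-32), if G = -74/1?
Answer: 2366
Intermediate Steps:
C = -2 (C = -1/2*4 = -2)
G = -74 (G = -74*1 = -74)
C + G*(-32) = -2 - 74*(-32) = -2 + 2368 = 2366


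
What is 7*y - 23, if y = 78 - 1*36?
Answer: 271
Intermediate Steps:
y = 42 (y = 78 - 36 = 42)
7*y - 23 = 7*42 - 23 = 294 - 23 = 271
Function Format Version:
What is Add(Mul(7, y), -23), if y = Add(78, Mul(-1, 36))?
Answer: 271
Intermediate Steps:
y = 42 (y = Add(78, -36) = 42)
Add(Mul(7, y), -23) = Add(Mul(7, 42), -23) = Add(294, -23) = 271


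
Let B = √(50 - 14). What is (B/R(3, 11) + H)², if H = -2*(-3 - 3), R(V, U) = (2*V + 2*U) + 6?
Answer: 42849/289 ≈ 148.27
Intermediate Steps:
R(V, U) = 6 + 2*U + 2*V (R(V, U) = (2*U + 2*V) + 6 = 6 + 2*U + 2*V)
B = 6 (B = √36 = 6)
H = 12 (H = -2*(-6) = 12)
(B/R(3, 11) + H)² = (6/(6 + 2*11 + 2*3) + 12)² = (6/(6 + 22 + 6) + 12)² = (6/34 + 12)² = (6*(1/34) + 12)² = (3/17 + 12)² = (207/17)² = 42849/289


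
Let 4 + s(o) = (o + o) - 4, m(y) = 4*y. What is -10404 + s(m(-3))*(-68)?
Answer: -8228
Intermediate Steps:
s(o) = -8 + 2*o (s(o) = -4 + ((o + o) - 4) = -4 + (2*o - 4) = -4 + (-4 + 2*o) = -8 + 2*o)
-10404 + s(m(-3))*(-68) = -10404 + (-8 + 2*(4*(-3)))*(-68) = -10404 + (-8 + 2*(-12))*(-68) = -10404 + (-8 - 24)*(-68) = -10404 - 32*(-68) = -10404 + 2176 = -8228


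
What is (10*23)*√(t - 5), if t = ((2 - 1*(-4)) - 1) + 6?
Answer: 230*√6 ≈ 563.38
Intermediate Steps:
t = 11 (t = ((2 + 4) - 1) + 6 = (6 - 1) + 6 = 5 + 6 = 11)
(10*23)*√(t - 5) = (10*23)*√(11 - 5) = 230*√6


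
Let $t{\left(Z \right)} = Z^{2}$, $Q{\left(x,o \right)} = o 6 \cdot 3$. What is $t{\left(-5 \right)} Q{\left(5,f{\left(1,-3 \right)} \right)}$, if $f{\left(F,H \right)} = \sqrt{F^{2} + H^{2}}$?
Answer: $450 \sqrt{10} \approx 1423.0$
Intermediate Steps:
$Q{\left(x,o \right)} = 18 o$ ($Q{\left(x,o \right)} = 6 o 3 = 18 o$)
$t{\left(-5 \right)} Q{\left(5,f{\left(1,-3 \right)} \right)} = \left(-5\right)^{2} \cdot 18 \sqrt{1^{2} + \left(-3\right)^{2}} = 25 \cdot 18 \sqrt{1 + 9} = 25 \cdot 18 \sqrt{10} = 450 \sqrt{10}$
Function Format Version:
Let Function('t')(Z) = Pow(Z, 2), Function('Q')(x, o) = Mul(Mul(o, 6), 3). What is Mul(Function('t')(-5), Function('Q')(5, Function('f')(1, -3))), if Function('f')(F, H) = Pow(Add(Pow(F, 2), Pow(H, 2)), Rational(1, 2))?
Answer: Mul(450, Pow(10, Rational(1, 2))) ≈ 1423.0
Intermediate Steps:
Function('Q')(x, o) = Mul(18, o) (Function('Q')(x, o) = Mul(Mul(6, o), 3) = Mul(18, o))
Mul(Function('t')(-5), Function('Q')(5, Function('f')(1, -3))) = Mul(Pow(-5, 2), Mul(18, Pow(Add(Pow(1, 2), Pow(-3, 2)), Rational(1, 2)))) = Mul(25, Mul(18, Pow(Add(1, 9), Rational(1, 2)))) = Mul(25, Mul(18, Pow(10, Rational(1, 2)))) = Mul(450, Pow(10, Rational(1, 2)))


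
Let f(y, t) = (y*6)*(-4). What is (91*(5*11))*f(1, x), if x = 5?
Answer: -120120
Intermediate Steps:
f(y, t) = -24*y (f(y, t) = (6*y)*(-4) = -24*y)
(91*(5*11))*f(1, x) = (91*(5*11))*(-24*1) = (91*55)*(-24) = 5005*(-24) = -120120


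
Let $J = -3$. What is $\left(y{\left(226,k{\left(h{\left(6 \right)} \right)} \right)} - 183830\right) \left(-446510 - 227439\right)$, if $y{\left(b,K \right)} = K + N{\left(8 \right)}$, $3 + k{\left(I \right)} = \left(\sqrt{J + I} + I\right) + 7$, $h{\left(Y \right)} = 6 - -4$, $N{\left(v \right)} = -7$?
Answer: $123887327027 - 673949 \sqrt{7} \approx 1.2389 \cdot 10^{11}$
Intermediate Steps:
$h{\left(Y \right)} = 10$ ($h{\left(Y \right)} = 6 + 4 = 10$)
$k{\left(I \right)} = 4 + I + \sqrt{-3 + I}$ ($k{\left(I \right)} = -3 + \left(\left(\sqrt{-3 + I} + I\right) + 7\right) = -3 + \left(\left(I + \sqrt{-3 + I}\right) + 7\right) = -3 + \left(7 + I + \sqrt{-3 + I}\right) = 4 + I + \sqrt{-3 + I}$)
$y{\left(b,K \right)} = -7 + K$ ($y{\left(b,K \right)} = K - 7 = -7 + K$)
$\left(y{\left(226,k{\left(h{\left(6 \right)} \right)} \right)} - 183830\right) \left(-446510 - 227439\right) = \left(\left(-7 + \left(4 + 10 + \sqrt{-3 + 10}\right)\right) - 183830\right) \left(-446510 - 227439\right) = \left(\left(-7 + \left(4 + 10 + \sqrt{7}\right)\right) - 183830\right) \left(-673949\right) = \left(\left(-7 + \left(14 + \sqrt{7}\right)\right) - 183830\right) \left(-673949\right) = \left(\left(7 + \sqrt{7}\right) - 183830\right) \left(-673949\right) = \left(-183823 + \sqrt{7}\right) \left(-673949\right) = 123887327027 - 673949 \sqrt{7}$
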